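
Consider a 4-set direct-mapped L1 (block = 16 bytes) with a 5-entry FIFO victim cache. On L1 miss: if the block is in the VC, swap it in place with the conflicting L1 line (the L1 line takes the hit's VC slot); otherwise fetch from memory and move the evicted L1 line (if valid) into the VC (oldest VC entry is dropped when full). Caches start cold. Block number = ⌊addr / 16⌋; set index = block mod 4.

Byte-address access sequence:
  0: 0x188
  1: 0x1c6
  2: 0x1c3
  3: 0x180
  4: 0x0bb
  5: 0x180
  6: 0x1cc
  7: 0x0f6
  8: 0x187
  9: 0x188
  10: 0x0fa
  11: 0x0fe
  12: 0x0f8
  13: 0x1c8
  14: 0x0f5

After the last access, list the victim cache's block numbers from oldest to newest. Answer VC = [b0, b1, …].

  [0] addr=0x188 blk=24 s=0: MISS | VC []
  [1] addr=0x1c6 blk=28 s=0: MISS | VC [24]
  [2] addr=0x1c3 blk=28 s=0: L1-HIT | VC [24]
  [3] addr=0x180 blk=24 s=0: VC-HIT | VC [28]
  [4] addr=0xbb blk=11 s=3: MISS | VC [28]
  [5] addr=0x180 blk=24 s=0: L1-HIT | VC [28]
  [6] addr=0x1cc blk=28 s=0: VC-HIT | VC [24]
  [7] addr=0xf6 blk=15 s=3: MISS | VC [24, 11]
  [8] addr=0x187 blk=24 s=0: VC-HIT | VC [28, 11]
  [9] addr=0x188 blk=24 s=0: L1-HIT | VC [28, 11]
  [10] addr=0xfa blk=15 s=3: L1-HIT | VC [28, 11]
  [11] addr=0xfe blk=15 s=3: L1-HIT | VC [28, 11]
  [12] addr=0xf8 blk=15 s=3: L1-HIT | VC [28, 11]
  [13] addr=0x1c8 blk=28 s=0: VC-HIT | VC [24, 11]
  [14] addr=0xf5 blk=15 s=3: L1-HIT | VC [24, 11]

VC = [24, 11]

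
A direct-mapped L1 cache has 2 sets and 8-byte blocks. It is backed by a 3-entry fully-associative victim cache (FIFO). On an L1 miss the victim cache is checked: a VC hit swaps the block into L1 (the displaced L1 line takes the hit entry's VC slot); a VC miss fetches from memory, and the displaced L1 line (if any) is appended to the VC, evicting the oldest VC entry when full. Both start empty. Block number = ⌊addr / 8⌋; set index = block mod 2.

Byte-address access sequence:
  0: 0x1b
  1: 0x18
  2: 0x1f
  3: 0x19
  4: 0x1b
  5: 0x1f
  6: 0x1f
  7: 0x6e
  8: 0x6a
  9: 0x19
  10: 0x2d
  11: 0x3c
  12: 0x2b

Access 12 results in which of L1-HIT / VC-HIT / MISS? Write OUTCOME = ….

  [0] addr=0x1b blk=3 s=1: MISS | VC []
  [1] addr=0x18 blk=3 s=1: L1-HIT | VC []
  [2] addr=0x1f blk=3 s=1: L1-HIT | VC []
  [3] addr=0x19 blk=3 s=1: L1-HIT | VC []
  [4] addr=0x1b blk=3 s=1: L1-HIT | VC []
  [5] addr=0x1f blk=3 s=1: L1-HIT | VC []
  [6] addr=0x1f blk=3 s=1: L1-HIT | VC []
  [7] addr=0x6e blk=13 s=1: MISS | VC [3]
  [8] addr=0x6a blk=13 s=1: L1-HIT | VC [3]
  [9] addr=0x19 blk=3 s=1: VC-HIT | VC [13]
  [10] addr=0x2d blk=5 s=1: MISS | VC [13, 3]
  [11] addr=0x3c blk=7 s=1: MISS | VC [13, 3, 5]
  [12] addr=0x2b blk=5 s=1: VC-HIT | VC [13, 3, 7]

OUTCOME = VC-HIT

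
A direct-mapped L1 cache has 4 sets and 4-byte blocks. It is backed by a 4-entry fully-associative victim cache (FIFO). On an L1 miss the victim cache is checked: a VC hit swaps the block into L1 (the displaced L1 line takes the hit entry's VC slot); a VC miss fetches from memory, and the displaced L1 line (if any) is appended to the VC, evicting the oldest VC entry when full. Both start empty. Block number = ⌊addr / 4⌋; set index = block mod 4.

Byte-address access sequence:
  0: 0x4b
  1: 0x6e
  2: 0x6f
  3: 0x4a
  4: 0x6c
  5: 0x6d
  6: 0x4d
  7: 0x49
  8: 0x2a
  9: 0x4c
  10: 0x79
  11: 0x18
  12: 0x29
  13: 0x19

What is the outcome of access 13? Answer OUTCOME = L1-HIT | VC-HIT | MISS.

0: 0x4b (blk 18, set 2) → MISS  vc=[]
1: 0x6e (blk 27, set 3) → MISS  vc=[]
2: 0x6f (blk 27, set 3) → L1-HIT  vc=[]
3: 0x4a (blk 18, set 2) → L1-HIT  vc=[]
4: 0x6c (blk 27, set 3) → L1-HIT  vc=[]
5: 0x6d (blk 27, set 3) → L1-HIT  vc=[]
6: 0x4d (blk 19, set 3) → MISS  vc=[27]
7: 0x49 (blk 18, set 2) → L1-HIT  vc=[27]
8: 0x2a (blk 10, set 2) → MISS  vc=[27, 18]
9: 0x4c (blk 19, set 3) → L1-HIT  vc=[27, 18]
10: 0x79 (blk 30, set 2) → MISS  vc=[27, 18, 10]
11: 0x18 (blk 6, set 2) → MISS  vc=[27, 18, 10, 30]
12: 0x29 (blk 10, set 2) → VC-HIT  vc=[27, 18, 6, 30]
13: 0x19 (blk 6, set 2) → VC-HIT  vc=[27, 18, 10, 30]

OUTCOME = VC-HIT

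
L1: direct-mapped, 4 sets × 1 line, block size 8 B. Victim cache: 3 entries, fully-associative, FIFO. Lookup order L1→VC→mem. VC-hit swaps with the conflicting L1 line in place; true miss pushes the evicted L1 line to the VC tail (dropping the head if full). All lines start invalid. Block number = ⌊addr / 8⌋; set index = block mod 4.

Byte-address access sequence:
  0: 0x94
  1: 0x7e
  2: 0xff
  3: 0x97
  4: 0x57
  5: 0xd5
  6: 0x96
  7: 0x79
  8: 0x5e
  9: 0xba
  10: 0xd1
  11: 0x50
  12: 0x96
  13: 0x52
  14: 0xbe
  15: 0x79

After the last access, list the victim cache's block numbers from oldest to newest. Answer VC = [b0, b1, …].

  [0] addr=0x94 blk=18 s=2: MISS | VC []
  [1] addr=0x7e blk=15 s=3: MISS | VC []
  [2] addr=0xff blk=31 s=3: MISS | VC [15]
  [3] addr=0x97 blk=18 s=2: L1-HIT | VC [15]
  [4] addr=0x57 blk=10 s=2: MISS | VC [15, 18]
  [5] addr=0xd5 blk=26 s=2: MISS | VC [15, 18, 10]
  [6] addr=0x96 blk=18 s=2: VC-HIT | VC [15, 26, 10]
  [7] addr=0x79 blk=15 s=3: VC-HIT | VC [31, 26, 10]
  [8] addr=0x5e blk=11 s=3: MISS | VC [26, 10, 15]
  [9] addr=0xba blk=23 s=3: MISS | VC [10, 15, 11]
  [10] addr=0xd1 blk=26 s=2: MISS | VC [15, 11, 18]
  [11] addr=0x50 blk=10 s=2: MISS | VC [11, 18, 26]
  [12] addr=0x96 blk=18 s=2: VC-HIT | VC [11, 10, 26]
  [13] addr=0x52 blk=10 s=2: VC-HIT | VC [11, 18, 26]
  [14] addr=0xbe blk=23 s=3: L1-HIT | VC [11, 18, 26]
  [15] addr=0x79 blk=15 s=3: MISS | VC [18, 26, 23]

VC = [18, 26, 23]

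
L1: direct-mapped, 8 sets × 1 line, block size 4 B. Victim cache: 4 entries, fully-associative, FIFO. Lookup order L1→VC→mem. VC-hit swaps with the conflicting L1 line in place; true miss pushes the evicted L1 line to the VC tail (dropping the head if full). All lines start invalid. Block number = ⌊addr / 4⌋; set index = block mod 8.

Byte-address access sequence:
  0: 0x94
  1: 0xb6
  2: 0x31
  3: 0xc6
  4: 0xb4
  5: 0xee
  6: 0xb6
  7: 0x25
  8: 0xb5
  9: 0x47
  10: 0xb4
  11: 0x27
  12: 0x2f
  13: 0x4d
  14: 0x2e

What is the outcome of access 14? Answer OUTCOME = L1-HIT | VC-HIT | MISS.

OUTCOME = VC-HIT

  [0] addr=0x94 blk=37 s=5: MISS | VC []
  [1] addr=0xb6 blk=45 s=5: MISS | VC [37]
  [2] addr=0x31 blk=12 s=4: MISS | VC [37]
  [3] addr=0xc6 blk=49 s=1: MISS | VC [37]
  [4] addr=0xb4 blk=45 s=5: L1-HIT | VC [37]
  [5] addr=0xee blk=59 s=3: MISS | VC [37]
  [6] addr=0xb6 blk=45 s=5: L1-HIT | VC [37]
  [7] addr=0x25 blk=9 s=1: MISS | VC [37, 49]
  [8] addr=0xb5 blk=45 s=5: L1-HIT | VC [37, 49]
  [9] addr=0x47 blk=17 s=1: MISS | VC [37, 49, 9]
  [10] addr=0xb4 blk=45 s=5: L1-HIT | VC [37, 49, 9]
  [11] addr=0x27 blk=9 s=1: VC-HIT | VC [37, 49, 17]
  [12] addr=0x2f blk=11 s=3: MISS | VC [37, 49, 17, 59]
  [13] addr=0x4d blk=19 s=3: MISS | VC [49, 17, 59, 11]
  [14] addr=0x2e blk=11 s=3: VC-HIT | VC [49, 17, 59, 19]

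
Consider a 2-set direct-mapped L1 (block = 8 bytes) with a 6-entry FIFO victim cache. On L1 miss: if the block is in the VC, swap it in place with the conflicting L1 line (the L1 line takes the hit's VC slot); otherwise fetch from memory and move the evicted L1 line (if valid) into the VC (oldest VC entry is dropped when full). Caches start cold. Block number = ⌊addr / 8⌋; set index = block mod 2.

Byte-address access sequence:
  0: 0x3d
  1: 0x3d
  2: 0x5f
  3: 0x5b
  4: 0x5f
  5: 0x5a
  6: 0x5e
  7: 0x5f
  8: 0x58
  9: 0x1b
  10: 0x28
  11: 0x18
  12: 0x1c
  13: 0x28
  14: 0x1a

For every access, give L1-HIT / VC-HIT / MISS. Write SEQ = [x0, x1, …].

#0 0x3d→b7/s1 MISS; vc=[]
#1 0x3d→b7/s1 L1-HIT; vc=[]
#2 0x5f→b11/s1 MISS; vc=[7]
#3 0x5b→b11/s1 L1-HIT; vc=[7]
#4 0x5f→b11/s1 L1-HIT; vc=[7]
#5 0x5a→b11/s1 L1-HIT; vc=[7]
#6 0x5e→b11/s1 L1-HIT; vc=[7]
#7 0x5f→b11/s1 L1-HIT; vc=[7]
#8 0x58→b11/s1 L1-HIT; vc=[7]
#9 0x1b→b3/s1 MISS; vc=[7,11]
#10 0x28→b5/s1 MISS; vc=[7,11,3]
#11 0x18→b3/s1 VC-HIT; vc=[7,11,5]
#12 0x1c→b3/s1 L1-HIT; vc=[7,11,5]
#13 0x28→b5/s1 VC-HIT; vc=[7,11,3]
#14 0x1a→b3/s1 VC-HIT; vc=[7,11,5]

SEQ = [MISS, L1-HIT, MISS, L1-HIT, L1-HIT, L1-HIT, L1-HIT, L1-HIT, L1-HIT, MISS, MISS, VC-HIT, L1-HIT, VC-HIT, VC-HIT]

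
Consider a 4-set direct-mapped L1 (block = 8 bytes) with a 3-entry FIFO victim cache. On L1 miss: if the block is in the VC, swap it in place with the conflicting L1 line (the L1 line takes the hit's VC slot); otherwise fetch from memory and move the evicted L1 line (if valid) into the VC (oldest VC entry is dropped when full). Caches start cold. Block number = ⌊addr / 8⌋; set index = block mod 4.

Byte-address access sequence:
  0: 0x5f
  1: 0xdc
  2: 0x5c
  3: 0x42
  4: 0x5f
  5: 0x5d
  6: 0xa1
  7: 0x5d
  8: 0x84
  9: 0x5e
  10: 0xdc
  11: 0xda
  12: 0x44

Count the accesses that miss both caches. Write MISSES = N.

MISSES = 5

#0 0x5f→b11/s3 MISS; vc=[]
#1 0xdc→b27/s3 MISS; vc=[11]
#2 0x5c→b11/s3 VC-HIT; vc=[27]
#3 0x42→b8/s0 MISS; vc=[27]
#4 0x5f→b11/s3 L1-HIT; vc=[27]
#5 0x5d→b11/s3 L1-HIT; vc=[27]
#6 0xa1→b20/s0 MISS; vc=[27,8]
#7 0x5d→b11/s3 L1-HIT; vc=[27,8]
#8 0x84→b16/s0 MISS; vc=[27,8,20]
#9 0x5e→b11/s3 L1-HIT; vc=[27,8,20]
#10 0xdc→b27/s3 VC-HIT; vc=[11,8,20]
#11 0xda→b27/s3 L1-HIT; vc=[11,8,20]
#12 0x44→b8/s0 VC-HIT; vc=[11,16,20]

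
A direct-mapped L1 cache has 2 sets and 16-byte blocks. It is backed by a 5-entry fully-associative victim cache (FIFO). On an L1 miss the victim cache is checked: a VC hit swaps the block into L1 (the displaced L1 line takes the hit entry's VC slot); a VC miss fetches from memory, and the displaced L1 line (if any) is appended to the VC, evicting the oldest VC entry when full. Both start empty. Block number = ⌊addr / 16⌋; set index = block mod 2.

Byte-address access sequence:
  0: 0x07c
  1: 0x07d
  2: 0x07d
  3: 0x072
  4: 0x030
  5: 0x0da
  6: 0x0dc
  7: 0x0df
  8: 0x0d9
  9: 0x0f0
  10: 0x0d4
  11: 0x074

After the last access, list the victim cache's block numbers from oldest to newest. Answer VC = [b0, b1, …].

0: 0x7c (blk 7, set 1) → MISS  vc=[]
1: 0x7d (blk 7, set 1) → L1-HIT  vc=[]
2: 0x7d (blk 7, set 1) → L1-HIT  vc=[]
3: 0x72 (blk 7, set 1) → L1-HIT  vc=[]
4: 0x30 (blk 3, set 1) → MISS  vc=[7]
5: 0xda (blk 13, set 1) → MISS  vc=[7, 3]
6: 0xdc (blk 13, set 1) → L1-HIT  vc=[7, 3]
7: 0xdf (blk 13, set 1) → L1-HIT  vc=[7, 3]
8: 0xd9 (blk 13, set 1) → L1-HIT  vc=[7, 3]
9: 0xf0 (blk 15, set 1) → MISS  vc=[7, 3, 13]
10: 0xd4 (blk 13, set 1) → VC-HIT  vc=[7, 3, 15]
11: 0x74 (blk 7, set 1) → VC-HIT  vc=[13, 3, 15]

VC = [13, 3, 15]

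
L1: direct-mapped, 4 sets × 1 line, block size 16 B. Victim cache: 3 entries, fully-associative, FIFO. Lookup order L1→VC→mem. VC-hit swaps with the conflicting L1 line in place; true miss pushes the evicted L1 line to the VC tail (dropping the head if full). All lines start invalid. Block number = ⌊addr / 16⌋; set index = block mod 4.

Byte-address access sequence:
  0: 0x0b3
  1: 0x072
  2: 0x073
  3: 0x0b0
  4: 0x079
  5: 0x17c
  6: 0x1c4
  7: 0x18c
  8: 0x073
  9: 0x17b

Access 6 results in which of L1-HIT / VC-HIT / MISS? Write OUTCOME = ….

0: 0xb3 (blk 11, set 3) → MISS  vc=[]
1: 0x72 (blk 7, set 3) → MISS  vc=[11]
2: 0x73 (blk 7, set 3) → L1-HIT  vc=[11]
3: 0xb0 (blk 11, set 3) → VC-HIT  vc=[7]
4: 0x79 (blk 7, set 3) → VC-HIT  vc=[11]
5: 0x17c (blk 23, set 3) → MISS  vc=[11, 7]
6: 0x1c4 (blk 28, set 0) → MISS  vc=[11, 7]
7: 0x18c (blk 24, set 0) → MISS  vc=[11, 7, 28]
8: 0x73 (blk 7, set 3) → VC-HIT  vc=[11, 23, 28]
9: 0x17b (blk 23, set 3) → VC-HIT  vc=[11, 7, 28]

OUTCOME = MISS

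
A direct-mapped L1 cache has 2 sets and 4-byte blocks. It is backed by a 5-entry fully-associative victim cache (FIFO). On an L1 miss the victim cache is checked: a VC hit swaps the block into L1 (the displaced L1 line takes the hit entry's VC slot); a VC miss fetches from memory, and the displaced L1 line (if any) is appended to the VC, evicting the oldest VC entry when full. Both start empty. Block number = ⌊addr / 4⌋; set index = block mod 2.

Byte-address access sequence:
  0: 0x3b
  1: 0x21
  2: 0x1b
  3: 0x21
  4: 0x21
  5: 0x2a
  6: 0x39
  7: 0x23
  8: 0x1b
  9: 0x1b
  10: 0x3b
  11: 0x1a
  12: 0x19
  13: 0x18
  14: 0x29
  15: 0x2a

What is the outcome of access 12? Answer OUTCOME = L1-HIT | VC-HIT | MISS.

  [0] addr=0x3b blk=14 s=0: MISS | VC []
  [1] addr=0x21 blk=8 s=0: MISS | VC [14]
  [2] addr=0x1b blk=6 s=0: MISS | VC [14, 8]
  [3] addr=0x21 blk=8 s=0: VC-HIT | VC [14, 6]
  [4] addr=0x21 blk=8 s=0: L1-HIT | VC [14, 6]
  [5] addr=0x2a blk=10 s=0: MISS | VC [14, 6, 8]
  [6] addr=0x39 blk=14 s=0: VC-HIT | VC [10, 6, 8]
  [7] addr=0x23 blk=8 s=0: VC-HIT | VC [10, 6, 14]
  [8] addr=0x1b blk=6 s=0: VC-HIT | VC [10, 8, 14]
  [9] addr=0x1b blk=6 s=0: L1-HIT | VC [10, 8, 14]
  [10] addr=0x3b blk=14 s=0: VC-HIT | VC [10, 8, 6]
  [11] addr=0x1a blk=6 s=0: VC-HIT | VC [10, 8, 14]
  [12] addr=0x19 blk=6 s=0: L1-HIT | VC [10, 8, 14]
  [13] addr=0x18 blk=6 s=0: L1-HIT | VC [10, 8, 14]
  [14] addr=0x29 blk=10 s=0: VC-HIT | VC [6, 8, 14]
  [15] addr=0x2a blk=10 s=0: L1-HIT | VC [6, 8, 14]

OUTCOME = L1-HIT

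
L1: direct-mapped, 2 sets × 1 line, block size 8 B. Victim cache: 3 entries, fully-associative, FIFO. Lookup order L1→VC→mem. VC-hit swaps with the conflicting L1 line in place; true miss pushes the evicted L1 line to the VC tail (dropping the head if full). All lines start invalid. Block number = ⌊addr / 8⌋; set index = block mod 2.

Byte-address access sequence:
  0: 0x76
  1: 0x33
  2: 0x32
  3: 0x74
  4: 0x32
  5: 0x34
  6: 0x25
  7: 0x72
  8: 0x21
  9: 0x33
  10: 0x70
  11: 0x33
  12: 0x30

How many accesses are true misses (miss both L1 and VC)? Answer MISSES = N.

  [0] addr=0x76 blk=14 s=0: MISS | VC []
  [1] addr=0x33 blk=6 s=0: MISS | VC [14]
  [2] addr=0x32 blk=6 s=0: L1-HIT | VC [14]
  [3] addr=0x74 blk=14 s=0: VC-HIT | VC [6]
  [4] addr=0x32 blk=6 s=0: VC-HIT | VC [14]
  [5] addr=0x34 blk=6 s=0: L1-HIT | VC [14]
  [6] addr=0x25 blk=4 s=0: MISS | VC [14, 6]
  [7] addr=0x72 blk=14 s=0: VC-HIT | VC [4, 6]
  [8] addr=0x21 blk=4 s=0: VC-HIT | VC [14, 6]
  [9] addr=0x33 blk=6 s=0: VC-HIT | VC [14, 4]
  [10] addr=0x70 blk=14 s=0: VC-HIT | VC [6, 4]
  [11] addr=0x33 blk=6 s=0: VC-HIT | VC [14, 4]
  [12] addr=0x30 blk=6 s=0: L1-HIT | VC [14, 4]

MISSES = 3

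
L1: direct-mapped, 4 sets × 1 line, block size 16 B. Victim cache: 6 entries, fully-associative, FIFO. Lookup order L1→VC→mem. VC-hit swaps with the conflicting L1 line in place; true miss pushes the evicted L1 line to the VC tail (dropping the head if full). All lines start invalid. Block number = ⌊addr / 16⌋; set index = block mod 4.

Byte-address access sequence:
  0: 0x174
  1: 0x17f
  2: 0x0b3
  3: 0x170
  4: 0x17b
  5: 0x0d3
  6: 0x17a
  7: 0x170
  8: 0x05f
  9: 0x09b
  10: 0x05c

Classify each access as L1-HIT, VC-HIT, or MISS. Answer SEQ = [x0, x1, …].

  [0] addr=0x174 blk=23 s=3: MISS | VC []
  [1] addr=0x17f blk=23 s=3: L1-HIT | VC []
  [2] addr=0xb3 blk=11 s=3: MISS | VC [23]
  [3] addr=0x170 blk=23 s=3: VC-HIT | VC [11]
  [4] addr=0x17b blk=23 s=3: L1-HIT | VC [11]
  [5] addr=0xd3 blk=13 s=1: MISS | VC [11]
  [6] addr=0x17a blk=23 s=3: L1-HIT | VC [11]
  [7] addr=0x170 blk=23 s=3: L1-HIT | VC [11]
  [8] addr=0x5f blk=5 s=1: MISS | VC [11, 13]
  [9] addr=0x9b blk=9 s=1: MISS | VC [11, 13, 5]
  [10] addr=0x5c blk=5 s=1: VC-HIT | VC [11, 13, 9]

SEQ = [MISS, L1-HIT, MISS, VC-HIT, L1-HIT, MISS, L1-HIT, L1-HIT, MISS, MISS, VC-HIT]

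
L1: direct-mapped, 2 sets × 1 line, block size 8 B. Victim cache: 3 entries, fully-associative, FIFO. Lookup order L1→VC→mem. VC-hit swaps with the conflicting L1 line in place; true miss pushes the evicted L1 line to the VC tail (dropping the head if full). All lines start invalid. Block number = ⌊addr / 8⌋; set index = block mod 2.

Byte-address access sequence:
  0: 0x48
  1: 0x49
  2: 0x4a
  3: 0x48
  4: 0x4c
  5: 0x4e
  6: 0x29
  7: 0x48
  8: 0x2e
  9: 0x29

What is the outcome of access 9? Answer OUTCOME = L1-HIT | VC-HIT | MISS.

OUTCOME = L1-HIT

  [0] addr=0x48 blk=9 s=1: MISS | VC []
  [1] addr=0x49 blk=9 s=1: L1-HIT | VC []
  [2] addr=0x4a blk=9 s=1: L1-HIT | VC []
  [3] addr=0x48 blk=9 s=1: L1-HIT | VC []
  [4] addr=0x4c blk=9 s=1: L1-HIT | VC []
  [5] addr=0x4e blk=9 s=1: L1-HIT | VC []
  [6] addr=0x29 blk=5 s=1: MISS | VC [9]
  [7] addr=0x48 blk=9 s=1: VC-HIT | VC [5]
  [8] addr=0x2e blk=5 s=1: VC-HIT | VC [9]
  [9] addr=0x29 blk=5 s=1: L1-HIT | VC [9]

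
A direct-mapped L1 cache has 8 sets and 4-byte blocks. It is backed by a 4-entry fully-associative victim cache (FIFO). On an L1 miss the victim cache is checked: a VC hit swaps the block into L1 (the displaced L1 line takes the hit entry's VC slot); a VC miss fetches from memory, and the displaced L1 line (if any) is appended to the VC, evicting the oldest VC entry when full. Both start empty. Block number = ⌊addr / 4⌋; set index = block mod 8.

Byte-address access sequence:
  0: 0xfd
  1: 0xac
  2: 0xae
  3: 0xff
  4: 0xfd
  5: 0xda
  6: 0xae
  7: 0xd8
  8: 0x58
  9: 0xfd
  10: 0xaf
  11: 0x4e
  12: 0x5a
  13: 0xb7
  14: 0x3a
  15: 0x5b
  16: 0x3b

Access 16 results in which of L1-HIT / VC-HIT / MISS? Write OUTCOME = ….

OUTCOME = VC-HIT

0: 0xfd (blk 63, set 7) → MISS  vc=[]
1: 0xac (blk 43, set 3) → MISS  vc=[]
2: 0xae (blk 43, set 3) → L1-HIT  vc=[]
3: 0xff (blk 63, set 7) → L1-HIT  vc=[]
4: 0xfd (blk 63, set 7) → L1-HIT  vc=[]
5: 0xda (blk 54, set 6) → MISS  vc=[]
6: 0xae (blk 43, set 3) → L1-HIT  vc=[]
7: 0xd8 (blk 54, set 6) → L1-HIT  vc=[]
8: 0x58 (blk 22, set 6) → MISS  vc=[54]
9: 0xfd (blk 63, set 7) → L1-HIT  vc=[54]
10: 0xaf (blk 43, set 3) → L1-HIT  vc=[54]
11: 0x4e (blk 19, set 3) → MISS  vc=[54, 43]
12: 0x5a (blk 22, set 6) → L1-HIT  vc=[54, 43]
13: 0xb7 (blk 45, set 5) → MISS  vc=[54, 43]
14: 0x3a (blk 14, set 6) → MISS  vc=[54, 43, 22]
15: 0x5b (blk 22, set 6) → VC-HIT  vc=[54, 43, 14]
16: 0x3b (blk 14, set 6) → VC-HIT  vc=[54, 43, 22]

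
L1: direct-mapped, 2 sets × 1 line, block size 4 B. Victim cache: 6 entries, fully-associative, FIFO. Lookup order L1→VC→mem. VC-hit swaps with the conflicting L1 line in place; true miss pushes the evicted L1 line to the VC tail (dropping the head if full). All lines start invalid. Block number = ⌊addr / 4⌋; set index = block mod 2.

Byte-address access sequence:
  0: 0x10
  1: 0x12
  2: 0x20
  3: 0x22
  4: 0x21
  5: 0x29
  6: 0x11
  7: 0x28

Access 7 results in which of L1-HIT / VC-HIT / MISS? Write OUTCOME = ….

OUTCOME = VC-HIT

  [0] addr=0x10 blk=4 s=0: MISS | VC []
  [1] addr=0x12 blk=4 s=0: L1-HIT | VC []
  [2] addr=0x20 blk=8 s=0: MISS | VC [4]
  [3] addr=0x22 blk=8 s=0: L1-HIT | VC [4]
  [4] addr=0x21 blk=8 s=0: L1-HIT | VC [4]
  [5] addr=0x29 blk=10 s=0: MISS | VC [4, 8]
  [6] addr=0x11 blk=4 s=0: VC-HIT | VC [10, 8]
  [7] addr=0x28 blk=10 s=0: VC-HIT | VC [4, 8]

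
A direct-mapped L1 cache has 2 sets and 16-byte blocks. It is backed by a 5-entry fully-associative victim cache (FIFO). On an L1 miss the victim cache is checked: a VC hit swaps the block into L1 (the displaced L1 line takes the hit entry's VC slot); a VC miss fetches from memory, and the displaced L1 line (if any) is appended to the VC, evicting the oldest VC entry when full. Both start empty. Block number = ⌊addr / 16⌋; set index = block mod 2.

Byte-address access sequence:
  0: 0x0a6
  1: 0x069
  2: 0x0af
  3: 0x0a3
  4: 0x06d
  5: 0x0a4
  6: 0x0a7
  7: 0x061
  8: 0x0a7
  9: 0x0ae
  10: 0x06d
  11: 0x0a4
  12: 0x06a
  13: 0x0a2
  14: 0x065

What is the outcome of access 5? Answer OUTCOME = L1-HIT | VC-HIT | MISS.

OUTCOME = VC-HIT

0: 0xa6 (blk 10, set 0) → MISS  vc=[]
1: 0x69 (blk 6, set 0) → MISS  vc=[10]
2: 0xaf (blk 10, set 0) → VC-HIT  vc=[6]
3: 0xa3 (blk 10, set 0) → L1-HIT  vc=[6]
4: 0x6d (blk 6, set 0) → VC-HIT  vc=[10]
5: 0xa4 (blk 10, set 0) → VC-HIT  vc=[6]
6: 0xa7 (blk 10, set 0) → L1-HIT  vc=[6]
7: 0x61 (blk 6, set 0) → VC-HIT  vc=[10]
8: 0xa7 (blk 10, set 0) → VC-HIT  vc=[6]
9: 0xae (blk 10, set 0) → L1-HIT  vc=[6]
10: 0x6d (blk 6, set 0) → VC-HIT  vc=[10]
11: 0xa4 (blk 10, set 0) → VC-HIT  vc=[6]
12: 0x6a (blk 6, set 0) → VC-HIT  vc=[10]
13: 0xa2 (blk 10, set 0) → VC-HIT  vc=[6]
14: 0x65 (blk 6, set 0) → VC-HIT  vc=[10]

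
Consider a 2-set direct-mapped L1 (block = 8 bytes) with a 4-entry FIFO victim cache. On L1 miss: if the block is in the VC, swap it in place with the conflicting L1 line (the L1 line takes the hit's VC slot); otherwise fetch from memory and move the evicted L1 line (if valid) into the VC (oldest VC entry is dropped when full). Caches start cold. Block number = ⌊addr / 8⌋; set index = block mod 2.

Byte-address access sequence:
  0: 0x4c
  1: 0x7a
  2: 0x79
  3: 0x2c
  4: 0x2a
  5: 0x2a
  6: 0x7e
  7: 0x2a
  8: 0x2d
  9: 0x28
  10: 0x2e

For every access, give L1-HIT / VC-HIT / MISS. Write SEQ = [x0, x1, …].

#0 0x4c→b9/s1 MISS; vc=[]
#1 0x7a→b15/s1 MISS; vc=[9]
#2 0x79→b15/s1 L1-HIT; vc=[9]
#3 0x2c→b5/s1 MISS; vc=[9,15]
#4 0x2a→b5/s1 L1-HIT; vc=[9,15]
#5 0x2a→b5/s1 L1-HIT; vc=[9,15]
#6 0x7e→b15/s1 VC-HIT; vc=[9,5]
#7 0x2a→b5/s1 VC-HIT; vc=[9,15]
#8 0x2d→b5/s1 L1-HIT; vc=[9,15]
#9 0x28→b5/s1 L1-HIT; vc=[9,15]
#10 0x2e→b5/s1 L1-HIT; vc=[9,15]

SEQ = [MISS, MISS, L1-HIT, MISS, L1-HIT, L1-HIT, VC-HIT, VC-HIT, L1-HIT, L1-HIT, L1-HIT]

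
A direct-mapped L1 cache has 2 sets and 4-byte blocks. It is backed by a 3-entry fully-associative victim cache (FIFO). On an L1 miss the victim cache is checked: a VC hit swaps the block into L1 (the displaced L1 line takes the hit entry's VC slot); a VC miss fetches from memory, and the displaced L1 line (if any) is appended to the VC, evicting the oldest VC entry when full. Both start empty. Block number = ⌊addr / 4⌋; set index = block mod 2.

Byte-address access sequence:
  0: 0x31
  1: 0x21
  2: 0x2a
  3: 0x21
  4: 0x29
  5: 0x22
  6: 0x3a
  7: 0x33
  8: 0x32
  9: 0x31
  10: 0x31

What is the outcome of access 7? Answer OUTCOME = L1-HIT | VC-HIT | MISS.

OUTCOME = VC-HIT

0: 0x31 (blk 12, set 0) → MISS  vc=[]
1: 0x21 (blk 8, set 0) → MISS  vc=[12]
2: 0x2a (blk 10, set 0) → MISS  vc=[12, 8]
3: 0x21 (blk 8, set 0) → VC-HIT  vc=[12, 10]
4: 0x29 (blk 10, set 0) → VC-HIT  vc=[12, 8]
5: 0x22 (blk 8, set 0) → VC-HIT  vc=[12, 10]
6: 0x3a (blk 14, set 0) → MISS  vc=[12, 10, 8]
7: 0x33 (blk 12, set 0) → VC-HIT  vc=[14, 10, 8]
8: 0x32 (blk 12, set 0) → L1-HIT  vc=[14, 10, 8]
9: 0x31 (blk 12, set 0) → L1-HIT  vc=[14, 10, 8]
10: 0x31 (blk 12, set 0) → L1-HIT  vc=[14, 10, 8]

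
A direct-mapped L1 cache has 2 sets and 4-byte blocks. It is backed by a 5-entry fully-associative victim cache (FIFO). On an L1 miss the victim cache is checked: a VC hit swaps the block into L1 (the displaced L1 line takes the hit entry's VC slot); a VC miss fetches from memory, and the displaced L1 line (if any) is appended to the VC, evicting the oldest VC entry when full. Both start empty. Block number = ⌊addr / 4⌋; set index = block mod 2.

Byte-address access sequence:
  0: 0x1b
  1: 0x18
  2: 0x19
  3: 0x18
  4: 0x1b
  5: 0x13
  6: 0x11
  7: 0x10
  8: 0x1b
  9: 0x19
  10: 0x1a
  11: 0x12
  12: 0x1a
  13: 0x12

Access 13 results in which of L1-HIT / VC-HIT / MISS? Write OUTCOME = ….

0: 0x1b (blk 6, set 0) → MISS  vc=[]
1: 0x18 (blk 6, set 0) → L1-HIT  vc=[]
2: 0x19 (blk 6, set 0) → L1-HIT  vc=[]
3: 0x18 (blk 6, set 0) → L1-HIT  vc=[]
4: 0x1b (blk 6, set 0) → L1-HIT  vc=[]
5: 0x13 (blk 4, set 0) → MISS  vc=[6]
6: 0x11 (blk 4, set 0) → L1-HIT  vc=[6]
7: 0x10 (blk 4, set 0) → L1-HIT  vc=[6]
8: 0x1b (blk 6, set 0) → VC-HIT  vc=[4]
9: 0x19 (blk 6, set 0) → L1-HIT  vc=[4]
10: 0x1a (blk 6, set 0) → L1-HIT  vc=[4]
11: 0x12 (blk 4, set 0) → VC-HIT  vc=[6]
12: 0x1a (blk 6, set 0) → VC-HIT  vc=[4]
13: 0x12 (blk 4, set 0) → VC-HIT  vc=[6]

OUTCOME = VC-HIT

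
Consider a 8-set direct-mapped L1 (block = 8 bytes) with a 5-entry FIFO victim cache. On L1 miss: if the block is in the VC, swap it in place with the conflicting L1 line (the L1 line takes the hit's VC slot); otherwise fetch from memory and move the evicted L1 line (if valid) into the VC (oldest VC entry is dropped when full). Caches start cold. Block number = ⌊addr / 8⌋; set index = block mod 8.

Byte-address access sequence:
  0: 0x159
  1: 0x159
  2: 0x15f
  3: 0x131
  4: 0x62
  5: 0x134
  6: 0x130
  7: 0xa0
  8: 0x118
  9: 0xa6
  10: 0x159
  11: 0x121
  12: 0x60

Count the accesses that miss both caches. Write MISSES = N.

#0 0x159→b43/s3 MISS; vc=[]
#1 0x159→b43/s3 L1-HIT; vc=[]
#2 0x15f→b43/s3 L1-HIT; vc=[]
#3 0x131→b38/s6 MISS; vc=[]
#4 0x62→b12/s4 MISS; vc=[]
#5 0x134→b38/s6 L1-HIT; vc=[]
#6 0x130→b38/s6 L1-HIT; vc=[]
#7 0xa0→b20/s4 MISS; vc=[12]
#8 0x118→b35/s3 MISS; vc=[12,43]
#9 0xa6→b20/s4 L1-HIT; vc=[12,43]
#10 0x159→b43/s3 VC-HIT; vc=[12,35]
#11 0x121→b36/s4 MISS; vc=[12,35,20]
#12 0x60→b12/s4 VC-HIT; vc=[36,35,20]

MISSES = 6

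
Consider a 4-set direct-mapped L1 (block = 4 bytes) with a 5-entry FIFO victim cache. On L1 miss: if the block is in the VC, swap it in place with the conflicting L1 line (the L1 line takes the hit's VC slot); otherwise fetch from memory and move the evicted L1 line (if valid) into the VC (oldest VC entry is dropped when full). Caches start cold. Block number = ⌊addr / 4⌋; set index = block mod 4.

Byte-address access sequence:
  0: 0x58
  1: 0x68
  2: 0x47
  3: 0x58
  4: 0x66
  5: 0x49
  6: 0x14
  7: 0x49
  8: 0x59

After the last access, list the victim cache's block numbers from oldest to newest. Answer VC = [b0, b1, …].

#0 0x58→b22/s2 MISS; vc=[]
#1 0x68→b26/s2 MISS; vc=[22]
#2 0x47→b17/s1 MISS; vc=[22]
#3 0x58→b22/s2 VC-HIT; vc=[26]
#4 0x66→b25/s1 MISS; vc=[26,17]
#5 0x49→b18/s2 MISS; vc=[26,17,22]
#6 0x14→b5/s1 MISS; vc=[26,17,22,25]
#7 0x49→b18/s2 L1-HIT; vc=[26,17,22,25]
#8 0x59→b22/s2 VC-HIT; vc=[26,17,18,25]

VC = [26, 17, 18, 25]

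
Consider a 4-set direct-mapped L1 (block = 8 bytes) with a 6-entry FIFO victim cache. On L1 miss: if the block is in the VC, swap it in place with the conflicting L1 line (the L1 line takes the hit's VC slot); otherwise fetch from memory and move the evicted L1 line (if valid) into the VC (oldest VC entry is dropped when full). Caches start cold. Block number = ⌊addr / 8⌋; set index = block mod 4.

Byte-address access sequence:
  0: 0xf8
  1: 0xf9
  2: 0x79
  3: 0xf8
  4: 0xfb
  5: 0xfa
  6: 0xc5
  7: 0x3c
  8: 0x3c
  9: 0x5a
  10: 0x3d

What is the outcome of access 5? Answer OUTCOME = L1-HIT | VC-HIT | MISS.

OUTCOME = L1-HIT

#0 0xf8→b31/s3 MISS; vc=[]
#1 0xf9→b31/s3 L1-HIT; vc=[]
#2 0x79→b15/s3 MISS; vc=[31]
#3 0xf8→b31/s3 VC-HIT; vc=[15]
#4 0xfb→b31/s3 L1-HIT; vc=[15]
#5 0xfa→b31/s3 L1-HIT; vc=[15]
#6 0xc5→b24/s0 MISS; vc=[15]
#7 0x3c→b7/s3 MISS; vc=[15,31]
#8 0x3c→b7/s3 L1-HIT; vc=[15,31]
#9 0x5a→b11/s3 MISS; vc=[15,31,7]
#10 0x3d→b7/s3 VC-HIT; vc=[15,31,11]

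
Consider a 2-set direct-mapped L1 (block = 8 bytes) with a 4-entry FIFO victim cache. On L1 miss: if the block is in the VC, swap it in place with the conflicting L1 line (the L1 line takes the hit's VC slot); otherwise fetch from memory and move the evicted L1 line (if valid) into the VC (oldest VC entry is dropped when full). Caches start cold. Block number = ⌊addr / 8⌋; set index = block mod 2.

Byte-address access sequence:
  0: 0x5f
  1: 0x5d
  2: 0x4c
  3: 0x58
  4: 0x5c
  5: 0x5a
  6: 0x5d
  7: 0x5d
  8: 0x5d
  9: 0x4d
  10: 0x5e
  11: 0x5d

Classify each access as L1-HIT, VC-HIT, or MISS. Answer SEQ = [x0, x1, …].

0: 0x5f (blk 11, set 1) → MISS  vc=[]
1: 0x5d (blk 11, set 1) → L1-HIT  vc=[]
2: 0x4c (blk 9, set 1) → MISS  vc=[11]
3: 0x58 (blk 11, set 1) → VC-HIT  vc=[9]
4: 0x5c (blk 11, set 1) → L1-HIT  vc=[9]
5: 0x5a (blk 11, set 1) → L1-HIT  vc=[9]
6: 0x5d (blk 11, set 1) → L1-HIT  vc=[9]
7: 0x5d (blk 11, set 1) → L1-HIT  vc=[9]
8: 0x5d (blk 11, set 1) → L1-HIT  vc=[9]
9: 0x4d (blk 9, set 1) → VC-HIT  vc=[11]
10: 0x5e (blk 11, set 1) → VC-HIT  vc=[9]
11: 0x5d (blk 11, set 1) → L1-HIT  vc=[9]

SEQ = [MISS, L1-HIT, MISS, VC-HIT, L1-HIT, L1-HIT, L1-HIT, L1-HIT, L1-HIT, VC-HIT, VC-HIT, L1-HIT]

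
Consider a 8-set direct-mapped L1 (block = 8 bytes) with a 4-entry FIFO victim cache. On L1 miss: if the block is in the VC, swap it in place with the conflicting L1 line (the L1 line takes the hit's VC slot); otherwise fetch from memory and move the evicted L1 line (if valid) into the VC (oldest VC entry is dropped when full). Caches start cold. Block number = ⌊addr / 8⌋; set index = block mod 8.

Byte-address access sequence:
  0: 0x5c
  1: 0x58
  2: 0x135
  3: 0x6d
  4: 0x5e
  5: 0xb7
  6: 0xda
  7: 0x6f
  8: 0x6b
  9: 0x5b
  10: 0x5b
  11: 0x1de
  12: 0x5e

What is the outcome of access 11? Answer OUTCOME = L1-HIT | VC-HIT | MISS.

#0 0x5c→b11/s3 MISS; vc=[]
#1 0x58→b11/s3 L1-HIT; vc=[]
#2 0x135→b38/s6 MISS; vc=[]
#3 0x6d→b13/s5 MISS; vc=[]
#4 0x5e→b11/s3 L1-HIT; vc=[]
#5 0xb7→b22/s6 MISS; vc=[38]
#6 0xda→b27/s3 MISS; vc=[38,11]
#7 0x6f→b13/s5 L1-HIT; vc=[38,11]
#8 0x6b→b13/s5 L1-HIT; vc=[38,11]
#9 0x5b→b11/s3 VC-HIT; vc=[38,27]
#10 0x5b→b11/s3 L1-HIT; vc=[38,27]
#11 0x1de→b59/s3 MISS; vc=[38,27,11]
#12 0x5e→b11/s3 VC-HIT; vc=[38,27,59]

OUTCOME = MISS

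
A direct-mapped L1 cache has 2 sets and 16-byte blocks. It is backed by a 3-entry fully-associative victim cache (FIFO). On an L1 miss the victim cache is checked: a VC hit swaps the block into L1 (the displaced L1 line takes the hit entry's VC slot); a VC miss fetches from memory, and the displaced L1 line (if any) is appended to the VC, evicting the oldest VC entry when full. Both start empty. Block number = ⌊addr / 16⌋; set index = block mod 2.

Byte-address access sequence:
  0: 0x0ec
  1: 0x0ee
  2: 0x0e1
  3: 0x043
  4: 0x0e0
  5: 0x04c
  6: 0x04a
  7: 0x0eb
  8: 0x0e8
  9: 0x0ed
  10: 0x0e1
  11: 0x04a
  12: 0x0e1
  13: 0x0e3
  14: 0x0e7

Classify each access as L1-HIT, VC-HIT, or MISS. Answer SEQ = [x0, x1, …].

SEQ = [MISS, L1-HIT, L1-HIT, MISS, VC-HIT, VC-HIT, L1-HIT, VC-HIT, L1-HIT, L1-HIT, L1-HIT, VC-HIT, VC-HIT, L1-HIT, L1-HIT]

#0 0xec→b14/s0 MISS; vc=[]
#1 0xee→b14/s0 L1-HIT; vc=[]
#2 0xe1→b14/s0 L1-HIT; vc=[]
#3 0x43→b4/s0 MISS; vc=[14]
#4 0xe0→b14/s0 VC-HIT; vc=[4]
#5 0x4c→b4/s0 VC-HIT; vc=[14]
#6 0x4a→b4/s0 L1-HIT; vc=[14]
#7 0xeb→b14/s0 VC-HIT; vc=[4]
#8 0xe8→b14/s0 L1-HIT; vc=[4]
#9 0xed→b14/s0 L1-HIT; vc=[4]
#10 0xe1→b14/s0 L1-HIT; vc=[4]
#11 0x4a→b4/s0 VC-HIT; vc=[14]
#12 0xe1→b14/s0 VC-HIT; vc=[4]
#13 0xe3→b14/s0 L1-HIT; vc=[4]
#14 0xe7→b14/s0 L1-HIT; vc=[4]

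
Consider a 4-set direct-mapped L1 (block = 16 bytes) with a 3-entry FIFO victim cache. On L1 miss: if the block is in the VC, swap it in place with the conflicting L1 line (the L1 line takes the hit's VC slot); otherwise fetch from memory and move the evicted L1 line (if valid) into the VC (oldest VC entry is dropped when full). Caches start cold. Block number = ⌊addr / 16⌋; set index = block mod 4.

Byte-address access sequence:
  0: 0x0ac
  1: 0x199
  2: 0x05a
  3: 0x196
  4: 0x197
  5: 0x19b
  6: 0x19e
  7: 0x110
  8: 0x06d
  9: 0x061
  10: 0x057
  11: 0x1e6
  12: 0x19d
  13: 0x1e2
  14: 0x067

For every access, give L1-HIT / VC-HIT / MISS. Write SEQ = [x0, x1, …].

SEQ = [MISS, MISS, MISS, VC-HIT, L1-HIT, L1-HIT, L1-HIT, MISS, MISS, L1-HIT, VC-HIT, MISS, VC-HIT, L1-HIT, VC-HIT]

#0 0xac→b10/s2 MISS; vc=[]
#1 0x199→b25/s1 MISS; vc=[]
#2 0x5a→b5/s1 MISS; vc=[25]
#3 0x196→b25/s1 VC-HIT; vc=[5]
#4 0x197→b25/s1 L1-HIT; vc=[5]
#5 0x19b→b25/s1 L1-HIT; vc=[5]
#6 0x19e→b25/s1 L1-HIT; vc=[5]
#7 0x110→b17/s1 MISS; vc=[5,25]
#8 0x6d→b6/s2 MISS; vc=[5,25,10]
#9 0x61→b6/s2 L1-HIT; vc=[5,25,10]
#10 0x57→b5/s1 VC-HIT; vc=[17,25,10]
#11 0x1e6→b30/s2 MISS; vc=[25,10,6]
#12 0x19d→b25/s1 VC-HIT; vc=[5,10,6]
#13 0x1e2→b30/s2 L1-HIT; vc=[5,10,6]
#14 0x67→b6/s2 VC-HIT; vc=[5,10,30]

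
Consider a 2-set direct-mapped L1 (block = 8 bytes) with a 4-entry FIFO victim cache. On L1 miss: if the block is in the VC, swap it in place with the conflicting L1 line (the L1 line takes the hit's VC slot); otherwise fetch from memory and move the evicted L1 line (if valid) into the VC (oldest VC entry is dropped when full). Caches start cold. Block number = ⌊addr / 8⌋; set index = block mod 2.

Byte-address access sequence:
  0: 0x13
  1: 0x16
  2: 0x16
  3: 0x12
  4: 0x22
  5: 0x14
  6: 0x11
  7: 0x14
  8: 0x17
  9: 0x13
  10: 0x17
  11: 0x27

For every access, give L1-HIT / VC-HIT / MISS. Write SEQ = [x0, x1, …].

#0 0x13→b2/s0 MISS; vc=[]
#1 0x16→b2/s0 L1-HIT; vc=[]
#2 0x16→b2/s0 L1-HIT; vc=[]
#3 0x12→b2/s0 L1-HIT; vc=[]
#4 0x22→b4/s0 MISS; vc=[2]
#5 0x14→b2/s0 VC-HIT; vc=[4]
#6 0x11→b2/s0 L1-HIT; vc=[4]
#7 0x14→b2/s0 L1-HIT; vc=[4]
#8 0x17→b2/s0 L1-HIT; vc=[4]
#9 0x13→b2/s0 L1-HIT; vc=[4]
#10 0x17→b2/s0 L1-HIT; vc=[4]
#11 0x27→b4/s0 VC-HIT; vc=[2]

SEQ = [MISS, L1-HIT, L1-HIT, L1-HIT, MISS, VC-HIT, L1-HIT, L1-HIT, L1-HIT, L1-HIT, L1-HIT, VC-HIT]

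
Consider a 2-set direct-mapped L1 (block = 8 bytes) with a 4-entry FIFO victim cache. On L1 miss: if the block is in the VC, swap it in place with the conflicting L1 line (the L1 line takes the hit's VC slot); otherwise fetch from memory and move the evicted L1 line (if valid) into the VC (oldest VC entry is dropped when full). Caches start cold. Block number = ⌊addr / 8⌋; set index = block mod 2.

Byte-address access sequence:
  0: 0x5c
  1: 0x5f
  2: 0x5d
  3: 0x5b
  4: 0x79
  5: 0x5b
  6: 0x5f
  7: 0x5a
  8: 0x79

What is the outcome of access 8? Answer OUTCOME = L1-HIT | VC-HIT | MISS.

0: 0x5c (blk 11, set 1) → MISS  vc=[]
1: 0x5f (blk 11, set 1) → L1-HIT  vc=[]
2: 0x5d (blk 11, set 1) → L1-HIT  vc=[]
3: 0x5b (blk 11, set 1) → L1-HIT  vc=[]
4: 0x79 (blk 15, set 1) → MISS  vc=[11]
5: 0x5b (blk 11, set 1) → VC-HIT  vc=[15]
6: 0x5f (blk 11, set 1) → L1-HIT  vc=[15]
7: 0x5a (blk 11, set 1) → L1-HIT  vc=[15]
8: 0x79 (blk 15, set 1) → VC-HIT  vc=[11]

OUTCOME = VC-HIT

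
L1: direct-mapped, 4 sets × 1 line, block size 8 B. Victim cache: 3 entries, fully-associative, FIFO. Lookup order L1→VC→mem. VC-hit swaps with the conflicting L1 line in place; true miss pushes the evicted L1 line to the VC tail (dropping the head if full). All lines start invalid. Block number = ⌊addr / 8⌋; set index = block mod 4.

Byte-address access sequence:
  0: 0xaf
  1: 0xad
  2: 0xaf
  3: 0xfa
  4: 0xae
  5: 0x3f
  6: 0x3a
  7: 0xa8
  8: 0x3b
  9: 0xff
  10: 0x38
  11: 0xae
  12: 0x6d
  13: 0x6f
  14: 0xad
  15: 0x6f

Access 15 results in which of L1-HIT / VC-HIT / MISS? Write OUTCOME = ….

OUTCOME = VC-HIT

  [0] addr=0xaf blk=21 s=1: MISS | VC []
  [1] addr=0xad blk=21 s=1: L1-HIT | VC []
  [2] addr=0xaf blk=21 s=1: L1-HIT | VC []
  [3] addr=0xfa blk=31 s=3: MISS | VC []
  [4] addr=0xae blk=21 s=1: L1-HIT | VC []
  [5] addr=0x3f blk=7 s=3: MISS | VC [31]
  [6] addr=0x3a blk=7 s=3: L1-HIT | VC [31]
  [7] addr=0xa8 blk=21 s=1: L1-HIT | VC [31]
  [8] addr=0x3b blk=7 s=3: L1-HIT | VC [31]
  [9] addr=0xff blk=31 s=3: VC-HIT | VC [7]
  [10] addr=0x38 blk=7 s=3: VC-HIT | VC [31]
  [11] addr=0xae blk=21 s=1: L1-HIT | VC [31]
  [12] addr=0x6d blk=13 s=1: MISS | VC [31, 21]
  [13] addr=0x6f blk=13 s=1: L1-HIT | VC [31, 21]
  [14] addr=0xad blk=21 s=1: VC-HIT | VC [31, 13]
  [15] addr=0x6f blk=13 s=1: VC-HIT | VC [31, 21]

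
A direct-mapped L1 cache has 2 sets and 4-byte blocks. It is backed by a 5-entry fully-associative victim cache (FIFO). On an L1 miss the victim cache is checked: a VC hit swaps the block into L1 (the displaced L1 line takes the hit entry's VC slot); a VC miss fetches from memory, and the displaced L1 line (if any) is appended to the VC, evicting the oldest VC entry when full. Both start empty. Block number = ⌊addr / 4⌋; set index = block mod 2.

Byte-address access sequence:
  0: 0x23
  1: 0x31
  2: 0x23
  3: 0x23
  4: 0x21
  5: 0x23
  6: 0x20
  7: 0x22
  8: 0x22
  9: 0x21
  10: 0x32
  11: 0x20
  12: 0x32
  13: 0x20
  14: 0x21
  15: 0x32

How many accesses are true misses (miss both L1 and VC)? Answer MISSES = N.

#0 0x23→b8/s0 MISS; vc=[]
#1 0x31→b12/s0 MISS; vc=[8]
#2 0x23→b8/s0 VC-HIT; vc=[12]
#3 0x23→b8/s0 L1-HIT; vc=[12]
#4 0x21→b8/s0 L1-HIT; vc=[12]
#5 0x23→b8/s0 L1-HIT; vc=[12]
#6 0x20→b8/s0 L1-HIT; vc=[12]
#7 0x22→b8/s0 L1-HIT; vc=[12]
#8 0x22→b8/s0 L1-HIT; vc=[12]
#9 0x21→b8/s0 L1-HIT; vc=[12]
#10 0x32→b12/s0 VC-HIT; vc=[8]
#11 0x20→b8/s0 VC-HIT; vc=[12]
#12 0x32→b12/s0 VC-HIT; vc=[8]
#13 0x20→b8/s0 VC-HIT; vc=[12]
#14 0x21→b8/s0 L1-HIT; vc=[12]
#15 0x32→b12/s0 VC-HIT; vc=[8]

MISSES = 2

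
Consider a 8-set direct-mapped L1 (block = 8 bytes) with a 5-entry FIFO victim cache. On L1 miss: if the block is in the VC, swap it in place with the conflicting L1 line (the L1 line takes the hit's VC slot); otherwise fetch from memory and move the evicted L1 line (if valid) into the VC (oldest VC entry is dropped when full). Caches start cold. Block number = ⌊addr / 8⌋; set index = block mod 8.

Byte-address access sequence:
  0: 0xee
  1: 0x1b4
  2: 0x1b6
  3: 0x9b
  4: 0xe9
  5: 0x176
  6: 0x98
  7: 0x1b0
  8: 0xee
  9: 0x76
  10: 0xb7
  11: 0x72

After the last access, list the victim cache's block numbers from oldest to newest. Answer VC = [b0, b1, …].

VC = [46, 54, 22]

#0 0xee→b29/s5 MISS; vc=[]
#1 0x1b4→b54/s6 MISS; vc=[]
#2 0x1b6→b54/s6 L1-HIT; vc=[]
#3 0x9b→b19/s3 MISS; vc=[]
#4 0xe9→b29/s5 L1-HIT; vc=[]
#5 0x176→b46/s6 MISS; vc=[54]
#6 0x98→b19/s3 L1-HIT; vc=[54]
#7 0x1b0→b54/s6 VC-HIT; vc=[46]
#8 0xee→b29/s5 L1-HIT; vc=[46]
#9 0x76→b14/s6 MISS; vc=[46,54]
#10 0xb7→b22/s6 MISS; vc=[46,54,14]
#11 0x72→b14/s6 VC-HIT; vc=[46,54,22]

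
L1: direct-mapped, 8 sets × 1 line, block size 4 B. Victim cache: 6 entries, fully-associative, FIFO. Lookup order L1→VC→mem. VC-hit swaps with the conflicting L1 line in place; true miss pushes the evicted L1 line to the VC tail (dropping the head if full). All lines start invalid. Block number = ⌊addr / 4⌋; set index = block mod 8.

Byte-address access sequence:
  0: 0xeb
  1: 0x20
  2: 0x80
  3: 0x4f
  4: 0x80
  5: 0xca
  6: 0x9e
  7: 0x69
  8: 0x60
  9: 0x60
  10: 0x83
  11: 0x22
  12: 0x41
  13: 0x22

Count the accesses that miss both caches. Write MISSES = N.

MISSES = 9

  [0] addr=0xeb blk=58 s=2: MISS | VC []
  [1] addr=0x20 blk=8 s=0: MISS | VC []
  [2] addr=0x80 blk=32 s=0: MISS | VC [8]
  [3] addr=0x4f blk=19 s=3: MISS | VC [8]
  [4] addr=0x80 blk=32 s=0: L1-HIT | VC [8]
  [5] addr=0xca blk=50 s=2: MISS | VC [8, 58]
  [6] addr=0x9e blk=39 s=7: MISS | VC [8, 58]
  [7] addr=0x69 blk=26 s=2: MISS | VC [8, 58, 50]
  [8] addr=0x60 blk=24 s=0: MISS | VC [8, 58, 50, 32]
  [9] addr=0x60 blk=24 s=0: L1-HIT | VC [8, 58, 50, 32]
  [10] addr=0x83 blk=32 s=0: VC-HIT | VC [8, 58, 50, 24]
  [11] addr=0x22 blk=8 s=0: VC-HIT | VC [32, 58, 50, 24]
  [12] addr=0x41 blk=16 s=0: MISS | VC [32, 58, 50, 24, 8]
  [13] addr=0x22 blk=8 s=0: VC-HIT | VC [32, 58, 50, 24, 16]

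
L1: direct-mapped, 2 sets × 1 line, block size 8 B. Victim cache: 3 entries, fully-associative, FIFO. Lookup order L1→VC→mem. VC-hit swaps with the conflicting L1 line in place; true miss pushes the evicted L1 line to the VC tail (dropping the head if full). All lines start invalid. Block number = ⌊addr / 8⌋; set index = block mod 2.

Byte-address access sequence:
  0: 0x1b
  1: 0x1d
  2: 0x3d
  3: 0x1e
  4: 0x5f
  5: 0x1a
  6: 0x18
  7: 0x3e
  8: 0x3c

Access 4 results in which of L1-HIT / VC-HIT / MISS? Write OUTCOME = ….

OUTCOME = MISS

  [0] addr=0x1b blk=3 s=1: MISS | VC []
  [1] addr=0x1d blk=3 s=1: L1-HIT | VC []
  [2] addr=0x3d blk=7 s=1: MISS | VC [3]
  [3] addr=0x1e blk=3 s=1: VC-HIT | VC [7]
  [4] addr=0x5f blk=11 s=1: MISS | VC [7, 3]
  [5] addr=0x1a blk=3 s=1: VC-HIT | VC [7, 11]
  [6] addr=0x18 blk=3 s=1: L1-HIT | VC [7, 11]
  [7] addr=0x3e blk=7 s=1: VC-HIT | VC [3, 11]
  [8] addr=0x3c blk=7 s=1: L1-HIT | VC [3, 11]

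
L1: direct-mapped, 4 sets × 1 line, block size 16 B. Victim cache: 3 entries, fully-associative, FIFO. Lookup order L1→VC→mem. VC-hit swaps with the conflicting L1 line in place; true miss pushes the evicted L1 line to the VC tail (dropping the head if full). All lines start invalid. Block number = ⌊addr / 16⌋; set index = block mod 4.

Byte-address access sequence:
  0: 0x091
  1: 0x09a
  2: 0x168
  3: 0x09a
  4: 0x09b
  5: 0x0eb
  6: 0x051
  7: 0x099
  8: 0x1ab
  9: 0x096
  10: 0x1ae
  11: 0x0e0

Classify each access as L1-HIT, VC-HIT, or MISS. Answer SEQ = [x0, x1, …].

SEQ = [MISS, L1-HIT, MISS, L1-HIT, L1-HIT, MISS, MISS, VC-HIT, MISS, L1-HIT, L1-HIT, VC-HIT]

#0 0x91→b9/s1 MISS; vc=[]
#1 0x9a→b9/s1 L1-HIT; vc=[]
#2 0x168→b22/s2 MISS; vc=[]
#3 0x9a→b9/s1 L1-HIT; vc=[]
#4 0x9b→b9/s1 L1-HIT; vc=[]
#5 0xeb→b14/s2 MISS; vc=[22]
#6 0x51→b5/s1 MISS; vc=[22,9]
#7 0x99→b9/s1 VC-HIT; vc=[22,5]
#8 0x1ab→b26/s2 MISS; vc=[22,5,14]
#9 0x96→b9/s1 L1-HIT; vc=[22,5,14]
#10 0x1ae→b26/s2 L1-HIT; vc=[22,5,14]
#11 0xe0→b14/s2 VC-HIT; vc=[22,5,26]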